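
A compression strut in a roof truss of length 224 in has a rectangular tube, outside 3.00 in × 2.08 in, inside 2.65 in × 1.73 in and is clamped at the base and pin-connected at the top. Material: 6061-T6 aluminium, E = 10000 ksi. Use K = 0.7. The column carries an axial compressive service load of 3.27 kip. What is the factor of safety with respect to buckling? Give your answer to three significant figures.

n ≈ 1.36

Weak-axis I_min = (h_o·b_o³ − h_i·b_i³)/12 with b_o = 2.08, b_i = 1.730 in (shorter outer/inner sides).
I_min = (3.00×2.08³ − 2.650×1.730³)/12 = 1.106 in⁴
Effective length L_e = K·L = 0.7 × 224 = 156.8 in
P_cr = π²EI / L_e² = π² × 10000×10³ × 1.106 / 156.8² = 4.441×10^3 lb
Factor of safety n = P_cr / P = 4.4411 / 3.27 = 1.36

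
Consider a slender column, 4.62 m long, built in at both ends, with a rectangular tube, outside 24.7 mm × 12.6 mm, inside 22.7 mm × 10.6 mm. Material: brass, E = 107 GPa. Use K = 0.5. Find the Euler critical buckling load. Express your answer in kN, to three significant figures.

P_cr ≈ 0.369 kN

Weak-axis I_min = (h_o·b_o³ − h_i·b_i³)/12 with b_o = 12.6, b_i = 10.60 mm (shorter outer/inner sides).
I_min = (24.7×12.6³ − 22.70×10.60³)/12 = 1.864×10^3 mm⁴
I = 1.864×10^3 mm⁴ = 1.864×10^-9 m⁴
Effective length L_e = K·L = 0.5 × 4.62 = 2.310 m
P_cr = π²EI / L_e² = π² × 107×10⁹ × 1.864×10^-9 / 2.310² = 369.0 N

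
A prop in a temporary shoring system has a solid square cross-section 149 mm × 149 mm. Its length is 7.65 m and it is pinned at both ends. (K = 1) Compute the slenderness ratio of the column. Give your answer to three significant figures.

λ ≈ 178

I = a⁴/12 = 149⁴/12 = 4.107×10^7 mm⁴
A = 2.220×10^4 mm²;  r_min = √(I/A) = √(4.107×10^7/2.220×10^4) = 43.01 mm
L_e = K·L = 1 × 7.65 m = 7.650 m = 7650.0 mm
λ = L_e / r_min = 7650.0 / 43.01 = 178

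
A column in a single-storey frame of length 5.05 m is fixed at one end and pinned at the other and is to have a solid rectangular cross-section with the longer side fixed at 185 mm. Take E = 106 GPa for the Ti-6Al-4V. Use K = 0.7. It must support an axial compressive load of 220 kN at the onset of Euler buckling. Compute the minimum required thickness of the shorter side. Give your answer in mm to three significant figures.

L_e = K·L = 0.7 × 5.05 = 3.535 m
Required I = P_cr·L_e²/(π²E) = 2.200×10^5 × 3.535² / (π² × 1.06×10^11) = 2.628×10^-6 m⁴
I_req = 2.628×10^6 mm⁴
Rectangle, weak axis: I_min = h·b³/12 with h = 185 mm fixed  ⇒  b = (12I/h)^(1/3) = 55.4 mm

b ≈ 55.4 mm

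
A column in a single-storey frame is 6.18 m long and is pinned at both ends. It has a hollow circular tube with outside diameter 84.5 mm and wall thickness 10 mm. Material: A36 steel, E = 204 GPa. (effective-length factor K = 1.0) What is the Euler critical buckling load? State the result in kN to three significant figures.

Inner diameter d_i = 84.5 − 2×10 = 64.50 mm
I = π(d_o⁴ − d_i⁴)/64 = π(84.5⁴ − 64.50⁴)/64 = 1.653×10^6 mm⁴
I = 1.653×10^6 mm⁴ = 1.653×10^-6 m⁴
Effective length L_e = K·L = 1 × 6.18 = 6.180 m
P_cr = π²EI / L_e² = π² × 204×10⁹ × 1.653×10^-6 / 6.180² = 8.714×10^4 N

P_cr ≈ 87.1 kN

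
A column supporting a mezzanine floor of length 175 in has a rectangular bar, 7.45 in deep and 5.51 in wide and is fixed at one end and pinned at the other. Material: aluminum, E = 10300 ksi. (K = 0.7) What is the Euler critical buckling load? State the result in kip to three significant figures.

P_cr ≈ 704 kip

Buckling occurs about the weak axis: I_min = h·b³/12 with b = 5.51 in (the shorter side).
I_min = 7.45×5.51³/12 = 103.9 in⁴
Effective length L_e = K·L = 0.7 × 175 = 122.5 in
P_cr = π²EI / L_e² = π² × 10300×10³ × 103.9 / 122.5² = 7.035×10^5 lb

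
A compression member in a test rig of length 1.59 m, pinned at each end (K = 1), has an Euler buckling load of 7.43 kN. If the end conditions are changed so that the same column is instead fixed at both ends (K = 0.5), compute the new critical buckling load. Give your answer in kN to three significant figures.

P_cr ∝ 1/K², so P_cr,new = P_cr,old × (K_old/K_new)² = 7.43 × (1/0.5)²
= 7.43 × 4.000 = 29.7 kN

P_cr ≈ 29.7 kN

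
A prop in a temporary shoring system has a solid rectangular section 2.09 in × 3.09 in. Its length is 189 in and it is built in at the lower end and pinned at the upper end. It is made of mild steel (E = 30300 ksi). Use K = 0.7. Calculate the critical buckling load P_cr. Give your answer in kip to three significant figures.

Buckling occurs about the weak axis: I_min = h·b³/12 with b = 2.09 in (the shorter side).
I_min = 3.09×2.09³/12 = 2.351 in⁴
Effective length L_e = K·L = 0.7 × 189 = 132.3 in
P_cr = π²EI / L_e² = π² × 30300×10³ × 2.351 / 132.3² = 4.016×10^4 lb

P_cr ≈ 40.2 kip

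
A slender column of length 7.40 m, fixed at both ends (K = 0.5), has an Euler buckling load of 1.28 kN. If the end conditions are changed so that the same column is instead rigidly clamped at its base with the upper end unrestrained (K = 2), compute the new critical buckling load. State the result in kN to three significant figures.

P_cr ≈ 0.0800 kN

P_cr ∝ 1/K², so P_cr,new = P_cr,old × (K_old/K_new)² = 1.28 × (0.5/2)²
= 1.28 × 0.06250 = 0.0800 kN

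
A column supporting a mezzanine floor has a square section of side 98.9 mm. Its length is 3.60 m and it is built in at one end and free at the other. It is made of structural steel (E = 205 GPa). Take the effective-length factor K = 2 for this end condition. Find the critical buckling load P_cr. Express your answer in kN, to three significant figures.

I = a⁴/12 = 98.9⁴/12 = 7.973×10^6 mm⁴
I = 7.973×10^6 mm⁴ = 7.973×10^-6 m⁴
Effective length L_e = K·L = 2 × 3.60 = 7.200 m
P_cr = π²EI / L_e² = π² × 205×10⁹ × 7.973×10^-6 / 7.200² = 3.112×10^5 N

P_cr ≈ 311 kN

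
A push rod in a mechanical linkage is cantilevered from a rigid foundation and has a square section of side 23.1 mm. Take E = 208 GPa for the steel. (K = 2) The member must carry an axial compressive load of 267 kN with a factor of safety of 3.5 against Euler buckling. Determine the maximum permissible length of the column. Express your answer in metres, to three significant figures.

L_max ≈ 0.114 m

I = a⁴/12 = 23.1⁴/12 = 2.373×10^4 mm⁴
I = 2.373×10^-8 m⁴
Required critical load P_cr = n·P = 3.5 × 267 = 934.5 kN = 9.345×10^5 N
From P_cr = π²EI/(K·L)²:  L = (1/K)·√(π²EI/P_cr) = (1/2)·√(π²×2.08×10^11×2.373×10^-8/9.345×10^5)
L = 0.114 m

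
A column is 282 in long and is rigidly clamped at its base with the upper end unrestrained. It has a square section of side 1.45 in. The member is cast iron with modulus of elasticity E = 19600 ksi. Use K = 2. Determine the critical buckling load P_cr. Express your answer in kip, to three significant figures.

I = a⁴/12 = 1.45⁴/12 = 0.3684 in⁴
Effective length L_e = K·L = 2 × 282 = 564.0 in
P_cr = π²EI / L_e² = π² × 19600×10³ × 0.3684 / 564.0² = 224.0 lb

P_cr ≈ 0.224 kip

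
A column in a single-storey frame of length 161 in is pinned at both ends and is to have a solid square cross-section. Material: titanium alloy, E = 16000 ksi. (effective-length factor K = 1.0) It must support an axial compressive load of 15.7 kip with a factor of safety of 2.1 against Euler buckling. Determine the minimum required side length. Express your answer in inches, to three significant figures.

a ≈ 2.84 in

Required P_cr = n·P = 2.1 × 15.7 = 32.97 kip
L_e = K·L = 1 × 161 = 161.0 in
Required I = P_cr·L_e²/(π²E) = 3.297×10^4 × 161.0² / (π² × 1.60×10^7) = 5.412 in⁴
Solid square: I = a⁴/12  ⇒  a = (12I)^(1/4) = (12×5.412)^(1/4) = 2.84 in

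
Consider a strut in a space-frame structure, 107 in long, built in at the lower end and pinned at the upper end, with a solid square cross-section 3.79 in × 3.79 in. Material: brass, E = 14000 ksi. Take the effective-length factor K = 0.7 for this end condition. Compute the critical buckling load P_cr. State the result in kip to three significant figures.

P_cr ≈ 423 kip

I = a⁴/12 = 3.79⁴/12 = 17.19 in⁴
Effective length L_e = K·L = 0.7 × 107 = 74.90 in
P_cr = π²EI / L_e² = π² × 14000×10³ × 17.19 / 74.90² = 4.235×10^5 lb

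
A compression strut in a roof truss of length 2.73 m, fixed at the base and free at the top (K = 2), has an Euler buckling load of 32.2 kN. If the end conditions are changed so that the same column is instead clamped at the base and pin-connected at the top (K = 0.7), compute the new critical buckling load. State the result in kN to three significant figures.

P_cr ≈ 263 kN

P_cr ∝ 1/K², so P_cr,new = P_cr,old × (K_old/K_new)² = 32.2 × (2/0.7)²
= 32.2 × 8.163 = 263 kN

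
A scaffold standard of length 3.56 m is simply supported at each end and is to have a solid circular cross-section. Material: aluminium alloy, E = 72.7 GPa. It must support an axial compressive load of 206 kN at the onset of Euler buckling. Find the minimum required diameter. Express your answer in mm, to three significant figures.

d ≈ 92.8 mm

L_e = K·L = 1 × 3.56 = 3.560 m
Required I = P_cr·L_e²/(π²E) = 2.060×10^5 × 3.560² / (π² × 7.27×10^10) = 3.639×10^-6 m⁴
I_req = 3.639×10^6 mm⁴
Solid circle: I = πd⁴/64  ⇒  d = (64I/π)^(1/4) = (64×3.639×10^6/π)^(1/4) = 92.8 mm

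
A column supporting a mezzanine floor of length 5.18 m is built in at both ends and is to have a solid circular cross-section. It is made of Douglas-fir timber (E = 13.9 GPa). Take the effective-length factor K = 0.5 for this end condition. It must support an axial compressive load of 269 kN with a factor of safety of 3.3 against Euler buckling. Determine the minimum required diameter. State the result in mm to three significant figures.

d ≈ 172 mm

Required P_cr = n·P = 3.3 × 269 = 887.7 kN
L_e = K·L = 0.5 × 5.18 = 2.590 m
Required I = P_cr·L_e²/(π²E) = 8.877×10^5 × 2.590² / (π² × 1.39×10^10) = 4.341×10^-5 m⁴
I_req = 4.341×10^7 mm⁴
Solid circle: I = πd⁴/64  ⇒  d = (64I/π)^(1/4) = (64×4.341×10^7/π)^(1/4) = 172 mm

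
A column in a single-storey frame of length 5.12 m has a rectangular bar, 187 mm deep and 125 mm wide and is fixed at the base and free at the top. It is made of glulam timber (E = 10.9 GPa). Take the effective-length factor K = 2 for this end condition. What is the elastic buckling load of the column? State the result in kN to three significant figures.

Buckling occurs about the weak axis: I_min = h·b³/12 with b = 125 mm (the shorter side).
I_min = 187×125³/12 = 3.044×10^7 mm⁴
I = 3.044×10^7 mm⁴ = 3.044×10^-5 m⁴
Effective length L_e = K·L = 2 × 5.12 = 10.24 m
P_cr = π²EI / L_e² = π² × 10.9×10⁹ × 3.044×10^-5 / 10.24² = 3.123×10^4 N

P_cr ≈ 31.2 kN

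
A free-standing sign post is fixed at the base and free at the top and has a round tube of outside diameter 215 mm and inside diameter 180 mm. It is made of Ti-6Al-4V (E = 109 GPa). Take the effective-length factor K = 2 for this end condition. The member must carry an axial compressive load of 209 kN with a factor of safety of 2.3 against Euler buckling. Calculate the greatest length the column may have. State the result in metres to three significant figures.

L_max ≈ 5.46 m

d_o = 215 mm, d_i = 180 mm
I = π(d_o⁴ − d_i⁴)/64 = π(215⁴ − 180.0⁴)/64 = 5.336×10^7 mm⁴
I = 5.336×10^-5 m⁴
Required critical load P_cr = n·P = 2.3 × 209 = 480.7 kN = 4.807×10^5 N
From P_cr = π²EI/(K·L)²:  L = (1/K)·√(π²EI/P_cr) = (1/2)·√(π²×1.09×10^11×5.336×10^-5/4.807×10^5)
L = 5.46 m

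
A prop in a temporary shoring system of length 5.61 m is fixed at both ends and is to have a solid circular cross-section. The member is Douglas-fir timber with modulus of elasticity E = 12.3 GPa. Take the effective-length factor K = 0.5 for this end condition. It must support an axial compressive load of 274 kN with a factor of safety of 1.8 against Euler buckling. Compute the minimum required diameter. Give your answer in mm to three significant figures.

d ≈ 160 mm

Required P_cr = n·P = 1.8 × 274 = 493.2 kN
L_e = K·L = 0.5 × 5.61 = 2.805 m
Required I = P_cr·L_e²/(π²E) = 4.932×10^5 × 2.805² / (π² × 1.23×10^10) = 3.197×10^-5 m⁴
I_req = 3.197×10^7 mm⁴
Solid circle: I = πd⁴/64  ⇒  d = (64I/π)^(1/4) = (64×3.197×10^7/π)^(1/4) = 160 mm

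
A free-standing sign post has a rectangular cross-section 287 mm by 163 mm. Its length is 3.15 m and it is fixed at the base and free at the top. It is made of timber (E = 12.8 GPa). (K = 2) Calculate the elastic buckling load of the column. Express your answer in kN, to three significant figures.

P_cr ≈ 330 kN

Buckling occurs about the weak axis: I_min = h·b³/12 with b = 163 mm (the shorter side).
I_min = 287×163³/12 = 1.036×10^8 mm⁴
I = 1.036×10^8 mm⁴ = 1.036×10^-4 m⁴
Effective length L_e = K·L = 2 × 3.15 = 6.300 m
P_cr = π²EI / L_e² = π² × 12.8×10⁹ × 1.036×10^-4 / 6.300² = 3.297×10^5 N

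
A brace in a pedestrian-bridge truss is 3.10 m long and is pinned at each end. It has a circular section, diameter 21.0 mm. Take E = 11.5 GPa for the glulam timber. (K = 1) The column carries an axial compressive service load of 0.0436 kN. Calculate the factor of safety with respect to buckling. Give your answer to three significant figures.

I = πd⁴/64 = π×21.0⁴/64 = 9.547×10^3 mm⁴
I = 9.547×10^3 mm⁴ = 9.547×10^-9 m⁴
Effective length L_e = K·L = 1 × 3.10 = 3.100 m
P_cr = π²EI / L_e² = π² × 11.5×10⁹ × 9.547×10^-9 / 3.100² = 112.8 N
Factor of safety n = P_cr / P = 0.11275 / 0.0436 = 2.59

n ≈ 2.59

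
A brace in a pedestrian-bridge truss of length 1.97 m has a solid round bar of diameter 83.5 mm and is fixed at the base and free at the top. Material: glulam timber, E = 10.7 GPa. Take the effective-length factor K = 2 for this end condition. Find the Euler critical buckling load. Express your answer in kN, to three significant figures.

P_cr ≈ 16.2 kN

I = πd⁴/64 = π×83.5⁴/64 = 2.386×10^6 mm⁴
I = 2.386×10^6 mm⁴ = 2.386×10^-6 m⁴
Effective length L_e = K·L = 2 × 1.97 = 3.940 m
P_cr = π²EI / L_e² = π² × 10.7×10⁹ × 2.386×10^-6 / 3.940² = 1.623×10^4 N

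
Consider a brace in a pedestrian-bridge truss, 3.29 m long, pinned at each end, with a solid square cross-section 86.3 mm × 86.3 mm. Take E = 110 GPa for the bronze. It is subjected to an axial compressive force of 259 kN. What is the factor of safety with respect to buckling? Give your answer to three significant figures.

I = a⁴/12 = 86.3⁴/12 = 4.622×10^6 mm⁴
I = 4.622×10^6 mm⁴ = 4.622×10^-6 m⁴
Effective length L_e = K·L = 1 × 3.29 = 3.290 m
P_cr = π²EI / L_e² = π² × 110×10⁹ × 4.622×10^-6 / 3.290² = 4.636×10^5 N
Factor of safety n = P_cr / P = 463.62 / 259 = 1.79

n ≈ 1.79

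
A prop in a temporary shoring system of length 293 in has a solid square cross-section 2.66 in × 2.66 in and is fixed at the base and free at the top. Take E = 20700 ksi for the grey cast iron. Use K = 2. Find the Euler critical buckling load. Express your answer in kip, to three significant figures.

P_cr ≈ 2.48 kip

I = a⁴/12 = 2.66⁴/12 = 4.172 in⁴
Effective length L_e = K·L = 2 × 293 = 586.0 in
P_cr = π²EI / L_e² = π² × 20700×10³ × 4.172 / 586.0² = 2.482×10^3 lb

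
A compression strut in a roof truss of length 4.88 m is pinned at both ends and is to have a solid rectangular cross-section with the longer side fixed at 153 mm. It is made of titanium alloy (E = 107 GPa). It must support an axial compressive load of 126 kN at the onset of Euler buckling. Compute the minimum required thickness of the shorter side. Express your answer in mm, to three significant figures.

b ≈ 60.6 mm

L_e = K·L = 1 × 4.88 = 4.880 m
Required I = P_cr·L_e²/(π²E) = 1.260×10^5 × 4.880² / (π² × 1.07×10^11) = 2.841×10^-6 m⁴
I_req = 2.841×10^6 mm⁴
Rectangle, weak axis: I_min = h·b³/12 with h = 153 mm fixed  ⇒  b = (12I/h)^(1/3) = 60.6 mm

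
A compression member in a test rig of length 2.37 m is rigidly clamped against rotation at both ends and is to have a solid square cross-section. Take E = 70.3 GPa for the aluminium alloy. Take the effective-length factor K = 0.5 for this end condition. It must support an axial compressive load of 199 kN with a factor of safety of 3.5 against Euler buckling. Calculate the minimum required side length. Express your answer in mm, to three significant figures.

Required P_cr = n·P = 3.5 × 199 = 696.5 kN
L_e = K·L = 0.5 × 2.37 = 1.185 m
Required I = P_cr·L_e²/(π²E) = 6.965×10^5 × 1.185² / (π² × 7.03×10^10) = 1.410×10^-6 m⁴
I_req = 1.410×10^6 mm⁴
Solid square: I = a⁴/12  ⇒  a = (12I)^(1/4) = (12×1.410×10^6)^(1/4) = 64.1 mm

a ≈ 64.1 mm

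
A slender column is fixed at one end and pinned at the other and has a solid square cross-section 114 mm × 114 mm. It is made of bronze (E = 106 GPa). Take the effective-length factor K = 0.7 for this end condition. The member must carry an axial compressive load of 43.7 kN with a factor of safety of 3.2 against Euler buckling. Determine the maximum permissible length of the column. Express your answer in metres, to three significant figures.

I = a⁴/12 = 114⁴/12 = 1.407×10^7 mm⁴
I = 1.407×10^-5 m⁴
Required critical load P_cr = n·P = 3.2 × 43.7 = 139.8 kN = 1.398×10^5 N
From P_cr = π²EI/(K·L)²:  L = (1/K)·√(π²EI/P_cr) = (1/0.7)·√(π²×1.06×10^11×1.407×10^-5/1.398×10^5)
L = 14.7 m

L_max ≈ 14.7 m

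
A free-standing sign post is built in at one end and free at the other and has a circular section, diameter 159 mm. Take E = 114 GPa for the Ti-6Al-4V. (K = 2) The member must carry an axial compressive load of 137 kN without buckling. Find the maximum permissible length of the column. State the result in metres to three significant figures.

I = πd⁴/64 = π×159⁴/64 = 3.137×10^7 mm⁴
I = 3.137×10^-5 m⁴
At the buckling limit P_cr = P = 1.370×10^5 N
From P_cr = π²EI/(K·L)²:  L = (1/K)·√(π²EI/P_cr) = (1/2)·√(π²×1.14×10^11×3.137×10^-5/1.370×10^5)
L = 8.03 m

L_max ≈ 8.03 m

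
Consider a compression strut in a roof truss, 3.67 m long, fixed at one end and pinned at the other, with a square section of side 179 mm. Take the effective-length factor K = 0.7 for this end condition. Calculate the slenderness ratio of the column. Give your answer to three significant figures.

λ ≈ 49.7

I = a⁴/12 = 179⁴/12 = 8.555×10^7 mm⁴
A = 3.204×10^4 mm²;  r_min = √(I/A) = √(8.555×10^7/3.204×10^4) = 51.67 mm
L_e = K·L = 0.7 × 3.67 m = 2.569 m = 2569.0 mm
λ = L_e / r_min = 2569.0 / 51.67 = 49.7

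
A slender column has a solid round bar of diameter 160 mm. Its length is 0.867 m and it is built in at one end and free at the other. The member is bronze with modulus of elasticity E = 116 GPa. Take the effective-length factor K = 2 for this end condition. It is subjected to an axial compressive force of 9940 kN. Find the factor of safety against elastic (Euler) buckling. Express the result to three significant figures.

n ≈ 1.23

I = πd⁴/64 = π×160⁴/64 = 3.217×10^7 mm⁴
I = 3.217×10^7 mm⁴ = 3.217×10^-5 m⁴
Effective length L_e = K·L = 2 × 0.867 = 1.734 m
P_cr = π²EI / L_e² = π² × 116×10⁹ × 3.217×10^-5 / 1.734² = 1.225×10^7 N
Factor of safety n = P_cr / P = 12249 / 9940 = 1.23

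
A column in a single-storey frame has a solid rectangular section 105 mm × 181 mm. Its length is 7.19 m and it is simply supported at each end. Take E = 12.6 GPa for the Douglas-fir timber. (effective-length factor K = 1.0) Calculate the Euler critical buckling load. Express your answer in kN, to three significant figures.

Buckling occurs about the weak axis: I_min = h·b³/12 with b = 105 mm (the shorter side).
I_min = 181×105³/12 = 1.746×10^7 mm⁴
I = 1.746×10^7 mm⁴ = 1.746×10^-5 m⁴
Effective length L_e = K·L = 1 × 7.19 = 7.190 m
P_cr = π²EI / L_e² = π² × 12.6×10⁹ × 1.746×10^-5 / 7.190² = 4.200×10^4 N

P_cr ≈ 42.0 kN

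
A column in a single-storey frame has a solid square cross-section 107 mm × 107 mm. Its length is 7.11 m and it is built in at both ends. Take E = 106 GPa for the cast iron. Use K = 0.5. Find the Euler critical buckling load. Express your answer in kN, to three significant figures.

I = a⁴/12 = 107⁴/12 = 1.092×10^7 mm⁴
I = 1.092×10^7 mm⁴ = 1.092×10^-5 m⁴
Effective length L_e = K·L = 0.5 × 7.11 = 3.555 m
P_cr = π²EI / L_e² = π² × 106×10⁹ × 1.092×10^-5 / 3.555² = 9.042×10^5 N

P_cr ≈ 904 kN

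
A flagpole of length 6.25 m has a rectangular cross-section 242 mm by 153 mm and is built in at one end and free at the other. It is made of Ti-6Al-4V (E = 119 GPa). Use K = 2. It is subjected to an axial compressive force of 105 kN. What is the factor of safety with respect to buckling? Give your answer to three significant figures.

n ≈ 5.17

Buckling occurs about the weak axis: I_min = h·b³/12 with b = 153 mm (the shorter side).
I_min = 242×153³/12 = 7.223×10^7 mm⁴
I = 7.223×10^7 mm⁴ = 7.223×10^-5 m⁴
Effective length L_e = K·L = 2 × 6.25 = 12.50 m
P_cr = π²EI / L_e² = π² × 119×10⁹ × 7.223×10^-5 / 12.50² = 5.429×10^5 N
Factor of safety n = P_cr / P = 542.92 / 105 = 5.17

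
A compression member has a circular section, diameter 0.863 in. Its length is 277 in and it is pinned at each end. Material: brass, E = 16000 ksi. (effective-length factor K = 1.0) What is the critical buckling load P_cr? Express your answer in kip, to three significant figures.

I = πd⁴/64 = π×0.863⁴/64 = 2.723×10^-2 in⁴
Effective length L_e = K·L = 1 × 277 = 277.0 in
P_cr = π²EI / L_e² = π² × 16000×10³ × 2.723×10^-2 / 277.0² = 56.04 lb

P_cr ≈ 0.0560 kip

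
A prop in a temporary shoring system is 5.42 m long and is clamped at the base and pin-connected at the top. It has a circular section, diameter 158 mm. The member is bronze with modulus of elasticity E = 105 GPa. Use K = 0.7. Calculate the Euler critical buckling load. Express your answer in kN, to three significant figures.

P_cr ≈ 2200 kN

I = πd⁴/64 = π×158⁴/64 = 3.059×10^7 mm⁴
I = 3.059×10^7 mm⁴ = 3.059×10^-5 m⁴
Effective length L_e = K·L = 0.7 × 5.42 = 3.794 m
P_cr = π²EI / L_e² = π² × 105×10⁹ × 3.059×10^-5 / 3.794² = 2.202×10^6 N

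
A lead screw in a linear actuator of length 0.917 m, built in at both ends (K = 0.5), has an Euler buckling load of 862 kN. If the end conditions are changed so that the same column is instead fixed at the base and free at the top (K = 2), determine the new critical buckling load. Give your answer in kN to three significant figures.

P_cr ∝ 1/K², so P_cr,new = P_cr,old × (K_old/K_new)² = 862 × (0.5/2)²
= 862 × 0.06250 = 53.9 kN

P_cr ≈ 53.9 kN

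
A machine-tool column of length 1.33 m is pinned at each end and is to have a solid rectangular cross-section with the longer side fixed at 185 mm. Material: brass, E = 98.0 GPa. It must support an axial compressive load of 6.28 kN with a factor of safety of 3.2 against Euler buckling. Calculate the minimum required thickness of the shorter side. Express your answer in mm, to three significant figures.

Required P_cr = n·P = 3.2 × 6.28 = 20.10 kN
L_e = K·L = 1 × 1.33 = 1.330 m
Required I = P_cr·L_e²/(π²E) = 2.010×10^4 × 1.330² / (π² × 9.80×10^10) = 3.675×10^-8 m⁴
I_req = 3.675×10^4 mm⁴
Rectangle, weak axis: I_min = h·b³/12 with h = 185 mm fixed  ⇒  b = (12I/h)^(1/3) = 13.4 mm

b ≈ 13.4 mm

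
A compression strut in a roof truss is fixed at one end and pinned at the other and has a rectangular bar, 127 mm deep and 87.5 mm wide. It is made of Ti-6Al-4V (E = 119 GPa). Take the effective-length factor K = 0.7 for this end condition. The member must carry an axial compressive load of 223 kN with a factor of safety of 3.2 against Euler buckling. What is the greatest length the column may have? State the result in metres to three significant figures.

L_max ≈ 4.88 m

Buckling occurs about the weak axis: I_min = h·b³/12 with b = 87.5 mm (the shorter side).
I_min = 127×87.5³/12 = 7.090×10^6 mm⁴
I = 7.090×10^-6 m⁴
Required critical load P_cr = n·P = 3.2 × 223 = 713.6 kN = 7.136×10^5 N
From P_cr = π²EI/(K·L)²:  L = (1/K)·√(π²EI/P_cr) = (1/0.7)·√(π²×1.19×10^11×7.090×10^-6/7.136×10^5)
L = 4.88 m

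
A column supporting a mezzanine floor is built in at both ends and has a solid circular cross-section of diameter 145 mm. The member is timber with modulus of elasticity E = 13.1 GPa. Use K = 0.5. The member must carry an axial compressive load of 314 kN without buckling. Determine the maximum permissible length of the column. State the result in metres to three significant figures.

L_max ≈ 5.98 m

I = πd⁴/64 = π×145⁴/64 = 2.170×10^7 mm⁴
I = 2.170×10^-5 m⁴
At the buckling limit P_cr = P = 3.140×10^5 N
From P_cr = π²EI/(K·L)²:  L = (1/K)·√(π²EI/P_cr) = (1/0.5)·√(π²×1.31×10^10×2.170×10^-5/3.140×10^5)
L = 5.98 m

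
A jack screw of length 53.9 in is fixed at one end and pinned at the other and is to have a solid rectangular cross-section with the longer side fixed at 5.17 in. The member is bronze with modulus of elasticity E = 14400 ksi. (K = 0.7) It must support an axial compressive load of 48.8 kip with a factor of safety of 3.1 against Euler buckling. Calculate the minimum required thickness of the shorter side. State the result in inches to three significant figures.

b ≈ 1.52 in

Required P_cr = n·P = 3.1 × 48.8 = 151.3 kip
L_e = K·L = 0.7 × 53.9 = 37.73 in
Required I = P_cr·L_e²/(π²E) = 1.513×10^5 × 37.73² / (π² × 1.44×10^7) = 1.515 in⁴
Rectangle, weak axis: I_min = h·b³/12 with h = 5.17 in fixed  ⇒  b = (12I/h)^(1/3) = 1.52 in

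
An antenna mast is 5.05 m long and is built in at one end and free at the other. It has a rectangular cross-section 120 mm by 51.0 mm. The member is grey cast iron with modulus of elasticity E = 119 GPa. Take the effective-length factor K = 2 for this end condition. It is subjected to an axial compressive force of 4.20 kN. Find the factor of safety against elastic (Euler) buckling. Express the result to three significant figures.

Buckling occurs about the weak axis: I_min = h·b³/12 with b = 51.0 mm (the shorter side).
I_min = 120×51.0³/12 = 1.327×10^6 mm⁴
I = 1.327×10^6 mm⁴ = 1.327×10^-6 m⁴
Effective length L_e = K·L = 2 × 5.05 = 10.10 m
P_cr = π²EI / L_e² = π² × 119×10⁹ × 1.327×10^-6 / 10.10² = 1.527×10^4 N
Factor of safety n = P_cr / P = 15.273 / 4.20 = 3.64

n ≈ 3.64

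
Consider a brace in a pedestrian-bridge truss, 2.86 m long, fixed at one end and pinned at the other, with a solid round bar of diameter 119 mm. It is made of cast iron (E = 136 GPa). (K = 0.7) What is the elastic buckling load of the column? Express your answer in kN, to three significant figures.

I = πd⁴/64 = π×119⁴/64 = 9.844×10^6 mm⁴
I = 9.844×10^6 mm⁴ = 9.844×10^-6 m⁴
Effective length L_e = K·L = 0.7 × 2.86 = 2.002 m
P_cr = π²EI / L_e² = π² × 136×10⁹ × 9.844×10^-6 / 2.002² = 3.297×10^6 N

P_cr ≈ 3300 kN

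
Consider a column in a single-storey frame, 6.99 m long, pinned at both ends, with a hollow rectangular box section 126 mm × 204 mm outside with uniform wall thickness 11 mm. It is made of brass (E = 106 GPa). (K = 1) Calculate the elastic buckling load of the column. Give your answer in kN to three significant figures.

P_cr ≈ 363 kN

Inner dimensions: h_i = 204 − 2×11 = 182.0 mm, b_i = 126 − 2×11 = 104.0 mm
Weak-axis I_min = (h_o·b_o³ − h_i·b_i³)/12 with b_o = 126, b_i = 104.0 mm (shorter outer/inner sides).
I_min = (204×126³ − 182.0×104.0³)/12 = 1.695×10^7 mm⁴
I = 1.695×10^7 mm⁴ = 1.695×10^-5 m⁴
Effective length L_e = K·L = 1 × 6.99 = 6.990 m
P_cr = π²EI / L_e² = π² × 106×10⁹ × 1.695×10^-5 / 6.990² = 3.628×10^5 N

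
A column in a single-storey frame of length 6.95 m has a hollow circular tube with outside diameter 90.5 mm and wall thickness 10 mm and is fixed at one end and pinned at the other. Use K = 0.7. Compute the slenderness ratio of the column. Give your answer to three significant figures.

λ ≈ 170

Inner diameter d_i = 90.5 − 2×10 = 70.50 mm
I = π(d_o⁴ − d_i⁴)/64 = π(90.5⁴ − 70.50⁴)/64 = 2.080×10^6 mm⁴
A = 2.529×10^3 mm²;  r_min = √(I/A) = √(2.080×10^6/2.529×10^3) = 28.68 mm
L_e = K·L = 0.7 × 6.95 m = 4.865 m = 4865.0 mm
λ = L_e / r_min = 4865.0 / 28.68 = 170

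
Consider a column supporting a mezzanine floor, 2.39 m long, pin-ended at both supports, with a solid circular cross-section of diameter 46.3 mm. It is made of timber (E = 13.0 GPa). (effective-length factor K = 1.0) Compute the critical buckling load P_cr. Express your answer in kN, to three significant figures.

P_cr ≈ 5.07 kN

I = πd⁴/64 = π×46.3⁴/64 = 2.256×10^5 mm⁴
I = 2.256×10^5 mm⁴ = 2.256×10^-7 m⁴
Effective length L_e = K·L = 1 × 2.39 = 2.390 m
P_cr = π²EI / L_e² = π² × 13.0×10⁹ × 2.256×10^-7 / 2.390² = 5.067×10^3 N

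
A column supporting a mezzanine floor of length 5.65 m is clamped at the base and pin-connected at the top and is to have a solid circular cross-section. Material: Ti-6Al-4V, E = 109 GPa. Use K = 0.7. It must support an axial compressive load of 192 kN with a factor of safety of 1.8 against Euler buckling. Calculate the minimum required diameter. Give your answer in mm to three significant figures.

d ≈ 101 mm

Required P_cr = n·P = 1.8 × 192 = 345.6 kN
L_e = K·L = 0.7 × 5.65 = 3.955 m
Required I = P_cr·L_e²/(π²E) = 3.456×10^5 × 3.955² / (π² × 1.09×10^11) = 5.025×10^-6 m⁴
I_req = 5.025×10^6 mm⁴
Solid circle: I = πd⁴/64  ⇒  d = (64I/π)^(1/4) = (64×5.025×10^6/π)^(1/4) = 101 mm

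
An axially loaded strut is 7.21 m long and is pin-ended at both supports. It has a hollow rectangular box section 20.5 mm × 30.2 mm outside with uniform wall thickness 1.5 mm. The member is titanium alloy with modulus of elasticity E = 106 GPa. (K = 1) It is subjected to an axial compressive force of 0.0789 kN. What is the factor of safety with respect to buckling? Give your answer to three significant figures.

n ≈ 2.43

Inner dimensions: h_i = 30.2 − 2×1.5 = 27.20 mm, b_i = 20.5 − 2×1.5 = 17.50 mm
Weak-axis I_min = (h_o·b_o³ − h_i·b_i³)/12 with b_o = 20.5, b_i = 17.50 mm (shorter outer/inner sides).
I_min = (30.2×20.5³ − 27.20×17.50³)/12 = 9.533×10^3 mm⁴
I = 9.533×10^3 mm⁴ = 9.533×10^-9 m⁴
Effective length L_e = K·L = 1 × 7.21 = 7.210 m
P_cr = π²EI / L_e² = π² × 106×10⁹ × 9.533×10^-9 / 7.210² = 191.9 N
Factor of safety n = P_cr / P = 0.19186 / 0.0789 = 2.43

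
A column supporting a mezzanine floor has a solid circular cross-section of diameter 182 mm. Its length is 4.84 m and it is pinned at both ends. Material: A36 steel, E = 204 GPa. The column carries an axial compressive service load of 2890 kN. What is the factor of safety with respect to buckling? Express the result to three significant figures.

I = πd⁴/64 = π×182⁴/64 = 5.386×10^7 mm⁴
I = 5.386×10^7 mm⁴ = 5.386×10^-5 m⁴
Effective length L_e = K·L = 1 × 4.84 = 4.840 m
P_cr = π²EI / L_e² = π² × 204×10⁹ × 5.386×10^-5 / 4.840² = 4.629×10^6 N
Factor of safety n = P_cr / P = 4629.1 / 2890 = 1.60

n ≈ 1.60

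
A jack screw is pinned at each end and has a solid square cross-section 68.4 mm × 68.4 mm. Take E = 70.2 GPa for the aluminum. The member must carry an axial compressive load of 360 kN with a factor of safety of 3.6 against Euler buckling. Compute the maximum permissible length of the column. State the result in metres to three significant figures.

I = a⁴/12 = 68.4⁴/12 = 1.824×10^6 mm⁴
I = 1.824×10^-6 m⁴
Required critical load P_cr = n·P = 3.6 × 360 = 1296 kN = 1.296×10^6 N
From P_cr = π²EI/(K·L)²:  L = (1/K)·√(π²EI/P_cr) = (1/1)·√(π²×7.02×10^10×1.824×10^-6/1.296×10^6)
L = 0.988 m

L_max ≈ 0.988 m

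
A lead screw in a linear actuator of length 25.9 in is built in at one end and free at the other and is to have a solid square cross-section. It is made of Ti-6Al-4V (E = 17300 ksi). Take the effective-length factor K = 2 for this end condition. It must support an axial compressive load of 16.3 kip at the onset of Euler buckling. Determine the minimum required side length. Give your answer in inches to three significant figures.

L_e = K·L = 2 × 25.9 = 51.80 in
Required I = P_cr·L_e²/(π²E) = 1.630×10^4 × 51.80² / (π² × 1.73×10^7) = 0.2562 in⁴
Solid square: I = a⁴/12  ⇒  a = (12I)^(1/4) = (12×0.2562)^(1/4) = 1.32 in

a ≈ 1.32 in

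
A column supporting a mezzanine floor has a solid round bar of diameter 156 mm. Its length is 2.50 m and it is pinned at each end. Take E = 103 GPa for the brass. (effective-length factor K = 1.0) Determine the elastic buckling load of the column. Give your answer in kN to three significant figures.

P_cr ≈ 4730 kN

I = πd⁴/64 = π×156⁴/64 = 2.907×10^7 mm⁴
I = 2.907×10^7 mm⁴ = 2.907×10^-5 m⁴
Effective length L_e = K·L = 1 × 2.50 = 2.500 m
P_cr = π²EI / L_e² = π² × 103×10⁹ × 2.907×10^-5 / 2.500² = 4.729×10^6 N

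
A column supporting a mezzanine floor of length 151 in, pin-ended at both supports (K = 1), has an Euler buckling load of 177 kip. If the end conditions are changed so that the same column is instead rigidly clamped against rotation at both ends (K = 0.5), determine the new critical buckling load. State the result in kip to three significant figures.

P_cr ∝ 1/K², so P_cr,new = P_cr,old × (K_old/K_new)² = 177 × (1/0.5)²
= 177 × 4.000 = 708 kip

P_cr ≈ 708 kip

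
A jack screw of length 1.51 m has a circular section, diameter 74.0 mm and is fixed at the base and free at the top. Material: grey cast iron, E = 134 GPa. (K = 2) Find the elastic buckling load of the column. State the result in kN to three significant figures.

P_cr ≈ 213 kN

I = πd⁴/64 = π×74.0⁴/64 = 1.472×10^6 mm⁴
I = 1.472×10^6 mm⁴ = 1.472×10^-6 m⁴
Effective length L_e = K·L = 2 × 1.51 = 3.020 m
P_cr = π²EI / L_e² = π² × 134×10⁹ × 1.472×10^-6 / 3.020² = 2.134×10^5 N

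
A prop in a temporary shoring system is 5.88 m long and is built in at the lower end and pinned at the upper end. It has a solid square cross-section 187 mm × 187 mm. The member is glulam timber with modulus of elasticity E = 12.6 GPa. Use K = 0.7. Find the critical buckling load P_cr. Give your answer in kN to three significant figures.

I = a⁴/12 = 187⁴/12 = 1.019×10^8 mm⁴
I = 1.019×10^8 mm⁴ = 1.019×10^-4 m⁴
Effective length L_e = K·L = 0.7 × 5.88 = 4.116 m
P_cr = π²EI / L_e² = π² × 12.6×10⁹ × 1.019×10^-4 / 4.116² = 7.480×10^5 N

P_cr ≈ 748 kN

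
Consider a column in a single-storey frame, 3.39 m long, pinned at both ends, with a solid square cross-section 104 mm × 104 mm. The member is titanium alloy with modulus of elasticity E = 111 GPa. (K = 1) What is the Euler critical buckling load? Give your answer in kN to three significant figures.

P_cr ≈ 929 kN

I = a⁴/12 = 104⁴/12 = 9.749×10^6 mm⁴
I = 9.749×10^6 mm⁴ = 9.749×10^-6 m⁴
Effective length L_e = K·L = 1 × 3.39 = 3.390 m
P_cr = π²EI / L_e² = π² × 111×10⁹ × 9.749×10^-6 / 3.390² = 9.293×10^5 N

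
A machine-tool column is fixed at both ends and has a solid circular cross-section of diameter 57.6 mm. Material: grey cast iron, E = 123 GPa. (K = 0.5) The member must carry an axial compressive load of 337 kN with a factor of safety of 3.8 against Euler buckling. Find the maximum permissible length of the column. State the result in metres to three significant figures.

I = πd⁴/64 = π×57.6⁴/64 = 5.403×10^5 mm⁴
I = 5.403×10^-7 m⁴
Required critical load P_cr = n·P = 3.8 × 337 = 1281 kN = 1.281×10^6 N
From P_cr = π²EI/(K·L)²:  L = (1/K)·√(π²EI/P_cr) = (1/0.5)·√(π²×1.23×10^11×5.403×10^-7/1.281×10^6)
L = 1.43 m

L_max ≈ 1.43 m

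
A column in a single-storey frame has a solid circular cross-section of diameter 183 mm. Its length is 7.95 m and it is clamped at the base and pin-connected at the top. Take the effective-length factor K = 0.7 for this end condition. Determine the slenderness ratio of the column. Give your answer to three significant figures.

For a solid circle r = d/4 = 183/4 = 45.75 mm
L_e = K·L = 0.7 × 7.95 m = 5.565 m = 5565.0 mm
λ = L_e / r_min = 5565.0 / 45.75 = 122

λ ≈ 122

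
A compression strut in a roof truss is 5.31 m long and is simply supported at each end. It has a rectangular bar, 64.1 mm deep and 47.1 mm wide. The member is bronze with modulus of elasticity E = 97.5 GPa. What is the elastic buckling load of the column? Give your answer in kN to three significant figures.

Buckling occurs about the weak axis: I_min = h·b³/12 with b = 47.1 mm (the shorter side).
I_min = 64.1×47.1³/12 = 5.581×10^5 mm⁴
I = 5.581×10^5 mm⁴ = 5.581×10^-7 m⁴
Effective length L_e = K·L = 1 × 5.31 = 5.310 m
P_cr = π²EI / L_e² = π² × 97.5×10⁹ × 5.581×10^-7 / 5.310² = 1.905×10^4 N

P_cr ≈ 19.0 kN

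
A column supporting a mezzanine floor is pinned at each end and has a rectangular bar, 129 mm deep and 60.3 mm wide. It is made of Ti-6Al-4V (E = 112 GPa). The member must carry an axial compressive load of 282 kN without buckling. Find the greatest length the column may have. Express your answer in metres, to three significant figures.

Buckling occurs about the weak axis: I_min = h·b³/12 with b = 60.3 mm (the shorter side).
I_min = 129×60.3³/12 = 2.357×10^6 mm⁴
I = 2.357×10^-6 m⁴
At the buckling limit P_cr = P = 2.820×10^5 N
From P_cr = π²EI/(K·L)²:  L = (1/K)·√(π²EI/P_cr) = (1/1)·√(π²×1.12×10^11×2.357×10^-6/2.820×10^5)
L = 3.04 m

L_max ≈ 3.04 m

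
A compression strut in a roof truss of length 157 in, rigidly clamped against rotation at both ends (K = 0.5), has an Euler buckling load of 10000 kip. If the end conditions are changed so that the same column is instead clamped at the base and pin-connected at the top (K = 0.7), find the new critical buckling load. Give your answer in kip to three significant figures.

P_cr ≈ 5100 kip

P_cr ∝ 1/K², so P_cr,new = P_cr,old × (K_old/K_new)² = 10000 × (0.5/0.7)²
= 10000 × 0.5102 = 5100 kip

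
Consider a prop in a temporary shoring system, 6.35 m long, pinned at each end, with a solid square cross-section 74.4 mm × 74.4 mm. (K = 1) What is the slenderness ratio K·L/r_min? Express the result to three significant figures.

λ ≈ 296

I = a⁴/12 = 74.4⁴/12 = 2.553×10^6 mm⁴
A = 5.535×10^3 mm²;  r_min = √(I/A) = √(2.553×10^6/5.535×10^3) = 21.48 mm
L_e = K·L = 1 × 6.35 m = 6.350 m = 6350.0 mm
λ = L_e / r_min = 6350.0 / 21.48 = 296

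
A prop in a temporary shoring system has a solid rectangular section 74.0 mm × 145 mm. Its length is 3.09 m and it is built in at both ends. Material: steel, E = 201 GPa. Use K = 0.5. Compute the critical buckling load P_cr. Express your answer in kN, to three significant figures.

P_cr ≈ 4070 kN

Buckling occurs about the weak axis: I_min = h·b³/12 with b = 74.0 mm (the shorter side).
I_min = 145×74.0³/12 = 4.896×10^6 mm⁴
I = 4.896×10^6 mm⁴ = 4.896×10^-6 m⁴
Effective length L_e = K·L = 0.5 × 3.09 = 1.545 m
P_cr = π²EI / L_e² = π² × 201×10⁹ × 4.896×10^-6 / 1.545² = 4.069×10^6 N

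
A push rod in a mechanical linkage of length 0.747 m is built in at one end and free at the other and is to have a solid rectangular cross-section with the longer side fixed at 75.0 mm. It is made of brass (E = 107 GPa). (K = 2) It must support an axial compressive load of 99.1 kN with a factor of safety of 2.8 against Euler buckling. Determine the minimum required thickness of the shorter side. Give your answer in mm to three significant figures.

b ≈ 45.4 mm

Required P_cr = n·P = 2.8 × 99.1 = 277.5 kN
L_e = K·L = 2 × 0.747 = 1.494 m
Required I = P_cr·L_e²/(π²E) = 2.775×10^5 × 1.494² / (π² × 1.07×10^11) = 5.865×10^-7 m⁴
I_req = 5.865×10^5 mm⁴
Rectangle, weak axis: I_min = h·b³/12 with h = 75.0 mm fixed  ⇒  b = (12I/h)^(1/3) = 45.4 mm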